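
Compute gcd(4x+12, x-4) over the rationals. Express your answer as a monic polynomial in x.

1

By polynomial division,
  4x+12 = (4)(x-4) + (28)
  x-4 = ((1/28)x-1/7)(28) + (0)
The last nonzero remainder is the constant 28, so the polynomials are coprime and gcd = 1.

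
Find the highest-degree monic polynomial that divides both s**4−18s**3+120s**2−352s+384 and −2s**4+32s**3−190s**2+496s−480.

s**2−8s+16

Repeated division with remainder:
  s**4−18s**3+120s**2−352s+384 = (−1/2)(−2s**4+32s**3−190s**2+496s−480) + (−2s**3+25s**2−104s+144)
  −2s**4+32s**3−190s**2+496s−480 = (s−7/2)(−2s**3+25s**2−104s+144) + ((3/2)s**2−12s+24)
  −2s**3+25s**2−104s+144 = (−(4/3)s+6)((3/2)s**2−12s+24) + (0)
Last nonzero remainder: (3/2)s**2−12s+24. Dividing through by 3/2 gives the monic gcd s**2−8s+16.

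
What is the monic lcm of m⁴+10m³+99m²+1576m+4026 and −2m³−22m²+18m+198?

m⁵+7m⁴+69m³+1279m²−702m−12078

Apply the Euclidean algorithm:
  m⁴+10m³+99m²+1576m+4026 = (−(1/2)m+1/2)(−2m³−22m²+18m+198) + (119m²+1666m+3927)
  −2m³−22m²+18m+198 = (−(2/119)m+6/119)(119m²+1666m+3927) + (0)
Last nonzero remainder: 119m²+1666m+3927. Dividing through by 119 gives the monic gcd m²+14m+33.
Then lcm(f, g) = f·g / gcd(f, g); expanding and making the result monic gives the answer.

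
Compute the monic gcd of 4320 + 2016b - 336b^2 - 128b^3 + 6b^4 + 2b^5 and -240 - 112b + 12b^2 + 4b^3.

-60 - 28b + 3b^2 + b^3

Euclidean algorithm in ℚ[b]:
  2b^5 + 6b^4 - 128b^3 - 336b^2 + 2016b + 4320 = ((1/2)b^2 - 18)(4b^3 + 12b^2 - 112b - 240) + (0)
Last nonzero remainder: 4b^3 + 12b^2 - 112b - 240. Dividing through by 4 gives the monic gcd b^3 + 3b^2 - 28b - 60.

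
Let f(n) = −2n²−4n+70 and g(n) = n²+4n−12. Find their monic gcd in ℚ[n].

1

Euclidean algorithm in ℚ[n]:
  −2n²−4n+70 = (−2)(n²+4n−12) + (4n+46)
  n²+4n−12 = ((1/4)n−15/8)(4n+46) + (297/4)
  4n+46 = ((16/297)n+184/297)(297/4) + (0)
The last nonzero remainder is the constant 297/4, so the polynomials are coprime and gcd = 1.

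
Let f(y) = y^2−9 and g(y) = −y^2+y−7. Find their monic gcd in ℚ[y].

1

By polynomial division,
  y^2−9 = (−1)(−y^2+y−7) + (y−16)
  −y^2+y−7 = (−y−15)(y−16) + (−247)
  y−16 = (−(1/247)y+16/247)(−247) + (0)
The last nonzero remainder is the constant −247, so the polynomials are coprime and gcd = 1.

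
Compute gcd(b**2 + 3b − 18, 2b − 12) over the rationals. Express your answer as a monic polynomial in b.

1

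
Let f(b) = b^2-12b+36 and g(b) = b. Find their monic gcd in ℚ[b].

By polynomial division,
  b^2-12b+36 = (b-12)(b) + (36)
  b = ((1/36)b)(36) + (0)
The last nonzero remainder is the constant 36, so the polynomials are coprime and gcd = 1.

1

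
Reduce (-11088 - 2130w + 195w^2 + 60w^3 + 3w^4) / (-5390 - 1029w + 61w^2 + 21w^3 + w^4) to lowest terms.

(-144 + 6w + 3w^2)/(-70 + 3w + w^2)

Apply the Euclidean algorithm:
  3w^4 + 60w^3 + 195w^2 - 2130w - 11088 = (3)(w^4 + 21w^3 + 61w^2 - 1029w - 5390) + (-3w^3 + 12w^2 + 957w + 5082)
  w^4 + 21w^3 + 61w^2 - 1029w - 5390 = (-(1/3)w - 25/3)(-3w^3 + 12w^2 + 957w + 5082) + (480w^2 + 8640w + 36960)
  -3w^3 + 12w^2 + 957w + 5082 = (-(1/160)w + 11/80)(480w^2 + 8640w + 36960) + (0)
Last nonzero remainder: 480w^2 + 8640w + 36960. Dividing through by 480 gives the monic gcd w^2 + 18w + 77.
Cancel w^2 + 18w + 77 from numerator and denominator to get the reduced form.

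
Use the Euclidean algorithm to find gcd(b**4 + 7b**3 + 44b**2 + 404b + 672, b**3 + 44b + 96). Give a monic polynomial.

b**3 + 44b + 96

Euclidean algorithm in ℚ[b]:
  b**4 + 7b**3 + 44b**2 + 404b + 672 = (b + 7)(b**3 + 44b + 96) + (0)
The last nonzero remainder b**3 + 44b + 96 is already monic.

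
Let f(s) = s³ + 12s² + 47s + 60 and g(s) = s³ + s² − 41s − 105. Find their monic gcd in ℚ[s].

s² + 8s + 15

Repeated division with remainder:
  s³ + 12s² + 47s + 60 = (s³ + s² − 41s − 105) + (11s² + 88s + 165)
  s³ + s² − 41s − 105 = ((1/11)s − 7/11)(11s² + 88s + 165) + (0)
Last nonzero remainder: 11s² + 88s + 165. Dividing through by 11 gives the monic gcd s² + 8s + 15.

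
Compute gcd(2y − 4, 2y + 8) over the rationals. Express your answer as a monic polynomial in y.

Euclidean algorithm in ℚ[y]:
  2y − 4 = (2y + 8) + (−12)
  2y + 8 = (−(1/6)y − 2/3)(−12) + (0)
The last nonzero remainder is the constant −12, so the polynomials are coprime and gcd = 1.

1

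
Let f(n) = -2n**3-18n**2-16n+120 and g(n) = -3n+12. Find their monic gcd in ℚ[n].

1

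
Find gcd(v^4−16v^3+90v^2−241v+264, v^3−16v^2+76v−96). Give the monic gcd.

v−8

Repeated division with remainder:
  v^4−16v^3+90v^2−241v+264 = (v)(v^3−16v^2+76v−96) + (14v^2−145v+264)
  v^3−16v^2+76v−96 = ((1/14)v−79/196)(14v^2−145v+264) + (−(255/196)v+510/49)
  14v^2−145v+264 = (−(2744/255)v+2156/85)(−(255/196)v+510/49) + (0)
Last nonzero remainder: −(255/196)v+510/49. Dividing through by −255/196 gives the monic gcd v−8.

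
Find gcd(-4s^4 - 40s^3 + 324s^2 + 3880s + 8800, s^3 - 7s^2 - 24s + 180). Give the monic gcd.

By polynomial division,
  -4s^4 - 40s^3 + 324s^2 + 3880s + 8800 = (-4s - 68)(s^3 - 7s^2 - 24s + 180) + (-248s^2 + 2968s + 21040)
  s^3 - 7s^2 - 24s + 180 = (-(1/248)s - 77/3844)(-248s^2 + 2968s + 21040) + ((115600/961)s + 578000/961)
  -248s^2 + 2968s + 21040 = (-(29791/14450)s + 252743/7225)((115600/961)s + 578000/961) + (0)
Last nonzero remainder: (115600/961)s + 578000/961. Dividing through by 115600/961 gives the monic gcd s + 5.

s + 5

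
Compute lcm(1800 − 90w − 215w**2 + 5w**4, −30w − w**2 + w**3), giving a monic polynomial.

360w − 18w**2 − 43w**3 + w**5

Euclidean algorithm in ℚ[w]:
  5w**4 − 215w**2 − 90w + 1800 = (5w + 5)(w**3 − w**2 − 30w) + (−60w**2 + 60w + 1800)
  w**3 − w**2 − 30w = (−(1/60)w)(−60w**2 + 60w + 1800) + (0)
Last nonzero remainder: −60w**2 + 60w + 1800. Dividing through by −60 gives the monic gcd w**2 − w − 30.
Then lcm(f, g) = f·g / gcd(f, g); expanding and making the result monic gives the answer.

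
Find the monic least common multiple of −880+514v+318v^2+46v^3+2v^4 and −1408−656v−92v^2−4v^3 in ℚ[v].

Repeated division with remainder:
  2v^4+46v^3+318v^2+514v−880 = (−(1/2)v)(−4v^3−92v^2−656v−1408) + (−10v^2−190v−880)
  −4v^3−92v^2−656v−1408 = ((2/5)v+8/5)(−10v^2−190v−880) + (0)
Last nonzero remainder: −10v^2−190v−880. Dividing through by −10 gives the monic gcd v^2+19v+88.
Then lcm(f, g) = f·g / gcd(f, g); expanding and making the result monic gives the answer.

−1760+588v+893v^2+251v^3+27v^4+v^5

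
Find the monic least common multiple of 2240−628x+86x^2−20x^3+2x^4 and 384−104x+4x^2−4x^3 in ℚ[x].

−3360+2062x−443x^2+73x^3−13x^4+x^5

By polynomial division,
  2x^4−20x^3+86x^2−628x+2240 = (−(1/2)x+9/2)(−4x^3+4x^2−104x+384) + (16x^2+32x+512)
  −4x^3+4x^2−104x+384 = (−(1/4)x+3/4)(16x^2+32x+512) + (0)
Last nonzero remainder: 16x^2+32x+512. Dividing through by 16 gives the monic gcd x^2+2x+32.
Then lcm(f, g) = f·g / gcd(f, g); expanding and making the result monic gives the answer.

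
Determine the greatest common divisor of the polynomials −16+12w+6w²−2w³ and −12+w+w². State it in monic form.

By polynomial division,
  −2w³+6w²+12w−16 = (−2w+8)(w²+w−12) + (−20w+80)
  w²+w−12 = (−(1/20)w−1/4)(−20w+80) + (8)
  −20w+80 = (−(5/2)w+10)(8) + (0)
The last nonzero remainder is the constant 8, so the polynomials are coprime and gcd = 1.

1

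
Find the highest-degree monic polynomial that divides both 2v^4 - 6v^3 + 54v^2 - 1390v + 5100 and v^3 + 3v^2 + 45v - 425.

v^3 + 3v^2 + 45v - 425

Apply the Euclidean algorithm:
  2v^4 - 6v^3 + 54v^2 - 1390v + 5100 = (2v - 12)(v^3 + 3v^2 + 45v - 425) + (0)
The last nonzero remainder v^3 + 3v^2 + 45v - 425 is already monic.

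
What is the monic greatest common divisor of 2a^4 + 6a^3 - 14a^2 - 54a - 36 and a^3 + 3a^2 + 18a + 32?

a + 2

Euclidean algorithm in ℚ[a]:
  2a^4 + 6a^3 - 14a^2 - 54a - 36 = (2a)(a^3 + 3a^2 + 18a + 32) + (-50a^2 - 118a - 36)
  a^3 + 3a^2 + 18a + 32 = (-(1/50)a - 8/625)(-50a^2 - 118a - 36) + ((9856/625)a + 19712/625)
  -50a^2 - 118a - 36 = (-(15625/4928)a - 5625/4928)((9856/625)a + 19712/625) + (0)
Last nonzero remainder: (9856/625)a + 19712/625. Dividing through by 9856/625 gives the monic gcd a + 2.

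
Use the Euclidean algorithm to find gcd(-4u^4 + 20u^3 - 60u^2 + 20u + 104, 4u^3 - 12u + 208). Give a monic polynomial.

By polynomial division,
  -4u^4 + 20u^3 - 60u^2 + 20u + 104 = (-u + 5)(4u^3 - 12u + 208) + (-72u^2 + 288u - 936)
  4u^3 - 12u + 208 = (-(1/18)u - 2/9)(-72u^2 + 288u - 936) + (0)
Last nonzero remainder: -72u^2 + 288u - 936. Dividing through by -72 gives the monic gcd u^2 - 4u + 13.

u^2 - 4u + 13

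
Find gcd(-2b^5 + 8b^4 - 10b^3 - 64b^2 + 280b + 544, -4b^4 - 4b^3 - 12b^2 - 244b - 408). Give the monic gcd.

b^3 - 2b^2 + 9b + 34

By polynomial division,
  -2b^5 + 8b^4 - 10b^3 - 64b^2 + 280b + 544 = ((1/2)b - 5/2)(-4b^4 - 4b^3 - 12b^2 - 244b - 408) + (-14b^3 + 28b^2 - 126b - 476)
  -4b^4 - 4b^3 - 12b^2 - 244b - 408 = ((2/7)b + 6/7)(-14b^3 + 28b^2 - 126b - 476) + (0)
Last nonzero remainder: -14b^3 + 28b^2 - 126b - 476. Dividing through by -14 gives the monic gcd b^3 - 2b^2 + 9b + 34.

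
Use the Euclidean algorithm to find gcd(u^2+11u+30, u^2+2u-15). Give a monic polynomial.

u+5

Repeated division with remainder:
  u^2+11u+30 = (u^2+2u-15) + (9u+45)
  u^2+2u-15 = ((1/9)u-1/3)(9u+45) + (0)
Last nonzero remainder: 9u+45. Dividing through by 9 gives the monic gcd u+5.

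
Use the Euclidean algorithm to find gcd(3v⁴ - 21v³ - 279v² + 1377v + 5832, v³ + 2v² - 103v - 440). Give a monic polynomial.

By polynomial division,
  3v⁴ - 21v³ - 279v² + 1377v + 5832 = (3v - 27)(v³ + 2v² - 103v - 440) + (84v² - 84v - 6048)
  v³ + 2v² - 103v - 440 = ((1/84)v + 1/28)(84v² - 84v - 6048) + (-28v - 224)
  84v² - 84v - 6048 = (-3v + 27)(-28v - 224) + (0)
Last nonzero remainder: -28v - 224. Dividing through by -28 gives the monic gcd v + 8.

v + 8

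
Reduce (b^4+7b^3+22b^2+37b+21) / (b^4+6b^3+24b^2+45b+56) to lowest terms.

Euclidean algorithm in ℚ[b]:
  b^4+7b^3+22b^2+37b+21 = (b^4+6b^3+24b^2+45b+56) + (b^3−2b^2−8b−35)
  b^4+6b^3+24b^2+45b+56 = (b+8)(b^3−2b^2−8b−35) + (48b^2+144b+336)
  b^3−2b^2−8b−35 = ((1/48)b−5/48)(48b^2+144b+336) + (0)
Last nonzero remainder: 48b^2+144b+336. Dividing through by 48 gives the monic gcd b^2+3b+7.
Cancel b^2+3b+7 from numerator and denominator to get the reduced form.

(b^2+4b+3)/(b^2+3b+8)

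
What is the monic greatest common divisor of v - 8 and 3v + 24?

Repeated division with remainder:
  v - 8 = (1/3)(3v + 24) + (-16)
  3v + 24 = (-(3/16)v - 3/2)(-16) + (0)
The last nonzero remainder is the constant -16, so the polynomials are coprime and gcd = 1.

1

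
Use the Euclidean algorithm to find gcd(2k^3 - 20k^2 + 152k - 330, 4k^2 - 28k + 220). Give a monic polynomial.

k^2 - 7k + 55

By polynomial division,
  2k^3 - 20k^2 + 152k - 330 = ((1/2)k - 3/2)(4k^2 - 28k + 220) + (0)
Last nonzero remainder: 4k^2 - 28k + 220. Dividing through by 4 gives the monic gcd k^2 - 7k + 55.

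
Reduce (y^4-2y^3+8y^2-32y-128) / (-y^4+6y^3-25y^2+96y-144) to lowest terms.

(-y^2+2y+8)/(y^2-6y+9)

Repeated division with remainder:
  y^4-2y^3+8y^2-32y-128 = (-1)(-y^4+6y^3-25y^2+96y-144) + (4y^3-17y^2+64y-272)
  -y^4+6y^3-25y^2+96y-144 = (-(1/4)y+7/16)(4y^3-17y^2+64y-272) + (-(25/16)y^2-25)
  4y^3-17y^2+64y-272 = (-(64/25)y+272/25)(-(25/16)y^2-25) + (0)
Last nonzero remainder: -(25/16)y^2-25. Dividing through by -25/16 gives the monic gcd y^2+16.
Cancel y^2+16 from numerator and denominator to get the reduced form.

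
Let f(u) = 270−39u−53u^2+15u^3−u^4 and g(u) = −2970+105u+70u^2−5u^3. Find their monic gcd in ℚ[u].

By polynomial division,
  −u^4+15u^3−53u^2−39u+270 = ((1/5)u−1/5)(−5u^3+70u^2+105u−2970) + (−60u^2+576u−324)
  −5u^3+70u^2+105u−2970 = ((1/12)u−11/30)(−60u^2+576u−324) + ((1716/5)u−15444/5)
  −60u^2+576u−324 = (−(25/143)u+15/143)((1716/5)u−15444/5) + (0)
Last nonzero remainder: (1716/5)u−15444/5. Dividing through by 1716/5 gives the monic gcd u−9.

−9+u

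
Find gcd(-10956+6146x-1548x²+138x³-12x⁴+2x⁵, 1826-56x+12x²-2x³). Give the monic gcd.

83+5x+x²

By polynomial division,
  2x⁵-12x⁴+138x³-1548x²+6146x-10956 = (-x²-41)(-2x³+12x²-56x+1826) + (770x²+3850x+63910)
  -2x³+12x²-56x+1826 = (-(1/385)x+1/35)(770x²+3850x+63910) + (0)
Last nonzero remainder: 770x²+3850x+63910. Dividing through by 770 gives the monic gcd x²+5x+83.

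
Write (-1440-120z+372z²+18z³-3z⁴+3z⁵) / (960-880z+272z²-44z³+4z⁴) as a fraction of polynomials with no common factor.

Apply the Euclidean algorithm:
  3z⁵-3z⁴+18z³+372z²-120z-1440 = ((3/4)z+15/2)(4z⁴-44z³+272z²-880z+960) + (144z³-1008z²+5760z-8640)
  4z⁴-44z³+272z²-880z+960 = ((1/36)z-1/9)(144z³-1008z²+5760z-8640) + (0)
Last nonzero remainder: 144z³-1008z²+5760z-8640. Dividing through by 144 gives the monic gcd z³-7z²+40z-60.
Cancel z³-7z²+40z-60 from numerator and denominator to get the reduced form.

(24+18z+3z²)/(-16+4z)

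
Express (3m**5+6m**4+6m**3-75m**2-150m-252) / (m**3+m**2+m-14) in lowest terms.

Repeated division with remainder:
  3m**5+6m**4+6m**3-75m**2-150m-252 = (3m**2+3m)(m**3+m**2+m-14) + (-36m**2-108m-252)
  m**3+m**2+m-14 = (-(1/36)m+1/18)(-36m**2-108m-252) + (0)
Last nonzero remainder: -36m**2-108m-252. Dividing through by -36 gives the monic gcd m**2+3m+7.
Cancel m**2+3m+7 from numerator and denominator to get the reduced form.

(3m**3-3m**2-6m-36)/(m-2)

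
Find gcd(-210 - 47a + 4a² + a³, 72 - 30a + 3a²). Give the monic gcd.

1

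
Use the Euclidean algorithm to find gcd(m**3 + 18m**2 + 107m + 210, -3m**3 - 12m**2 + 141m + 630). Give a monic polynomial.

Apply the Euclidean algorithm:
  m**3 + 18m**2 + 107m + 210 = (-1/3)(-3m**3 - 12m**2 + 141m + 630) + (14m**2 + 154m + 420)
  -3m**3 - 12m**2 + 141m + 630 = (-(3/14)m + 3/2)(14m**2 + 154m + 420) + (0)
Last nonzero remainder: 14m**2 + 154m + 420. Dividing through by 14 gives the monic gcd m**2 + 11m + 30.

m**2 + 11m + 30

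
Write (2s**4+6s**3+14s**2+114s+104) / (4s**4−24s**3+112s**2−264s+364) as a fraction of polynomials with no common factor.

(s**2+5s+4)/(2s**2−8s+14)

By polynomial division,
  2s**4+6s**3+14s**2+114s+104 = (1/2)(4s**4−24s**3+112s**2−264s+364) + (18s**3−42s**2+246s−78)
  4s**4−24s**3+112s**2−264s+364 = ((2/9)s−22/27)(18s**3−42s**2+246s−78) + ((208/9)s**2−(416/9)s+2704/9)
  18s**3−42s**2+246s−78 = ((81/104)s−27/104)((208/9)s**2−(416/9)s+2704/9) + (0)
Last nonzero remainder: (208/9)s**2−(416/9)s+2704/9. Dividing through by 208/9 gives the monic gcd s**2−2s+13.
Cancel s**2−2s+13 from numerator and denominator to get the reduced form.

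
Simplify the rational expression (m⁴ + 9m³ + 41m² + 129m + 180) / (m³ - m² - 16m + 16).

(m³ + 5m² + 21m + 45)/(m² - 5m + 4)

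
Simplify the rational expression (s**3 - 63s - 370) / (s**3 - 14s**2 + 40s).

(s**2 + 10s + 37)/(s**2 - 4s)

Apply the Euclidean algorithm:
  s**3 - 63s - 370 = (s**3 - 14s**2 + 40s) + (14s**2 - 103s - 370)
  s**3 - 14s**2 + 40s = ((1/14)s - 93/196)(14s**2 - 103s - 370) + ((3441/196)s - 17205/98)
  14s**2 - 103s - 370 = ((2744/3441)s + 196/93)((3441/196)s - 17205/98) + (0)
Last nonzero remainder: (3441/196)s - 17205/98. Dividing through by 3441/196 gives the monic gcd s - 10.
Cancel s - 10 from numerator and denominator to get the reduced form.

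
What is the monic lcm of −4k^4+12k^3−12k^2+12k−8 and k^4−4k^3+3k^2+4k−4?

k^6−4k^5+4k^4−k^2+4k−4

Euclidean algorithm in ℚ[k]:
  −4k^4+12k^3−12k^2+12k−8 = (−4)(k^4−4k^3+3k^2+4k−4) + (−4k^3+28k−24)
  k^4−4k^3+3k^2+4k−4 = (−(1/4)k+1)(−4k^3+28k−24) + (10k^2−30k+20)
  −4k^3+28k−24 = (−(2/5)k−6/5)(10k^2−30k+20) + (0)
Last nonzero remainder: 10k^2−30k+20. Dividing through by 10 gives the monic gcd k^2−3k+2.
Then lcm(f, g) = f·g / gcd(f, g); expanding and making the result monic gives the answer.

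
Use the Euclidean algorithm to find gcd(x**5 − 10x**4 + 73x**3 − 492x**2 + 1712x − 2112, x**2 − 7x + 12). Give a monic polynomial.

x**2 − 7x + 12

Apply the Euclidean algorithm:
  x**5 − 10x**4 + 73x**3 − 492x**2 + 1712x − 2112 = (x**3 − 3x**2 + 40x − 176)(x**2 − 7x + 12) + (0)
The last nonzero remainder x**2 − 7x + 12 is already monic.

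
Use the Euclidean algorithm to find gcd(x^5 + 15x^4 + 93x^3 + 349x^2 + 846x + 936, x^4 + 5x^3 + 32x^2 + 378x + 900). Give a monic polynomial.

By polynomial division,
  x^5 + 15x^4 + 93x^3 + 349x^2 + 846x + 936 = (x + 10)(x^4 + 5x^3 + 32x^2 + 378x + 900) + (11x^3 - 349x^2 - 3834x - 8064)
  x^4 + 5x^3 + 32x^2 + 378x + 900 = ((1/11)x + 404/121)(11x^3 - 349x^2 - 3834x - 8064) + ((187042/121)x^2 + (1683378/121)x + 3366756/121)
  11x^3 - 349x^2 - 3834x - 8064 = ((1331/187042)x - 27104/93521)((187042/121)x^2 + (1683378/121)x + 3366756/121) + (0)
Last nonzero remainder: (187042/121)x^2 + (1683378/121)x + 3366756/121. Dividing through by 187042/121 gives the monic gcd x^2 + 9x + 18.

x^2 + 9x + 18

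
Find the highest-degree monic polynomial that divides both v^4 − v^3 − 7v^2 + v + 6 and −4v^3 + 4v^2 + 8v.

v + 1

Repeated division with remainder:
  v^4 − v^3 − 7v^2 + v + 6 = (−(1/4)v)(−4v^3 + 4v^2 + 8v) + (−5v^2 + v + 6)
  −4v^3 + 4v^2 + 8v = ((4/5)v − 16/25)(−5v^2 + v + 6) + ((96/25)v + 96/25)
  −5v^2 + v + 6 = (−(125/96)v + 25/16)((96/25)v + 96/25) + (0)
Last nonzero remainder: (96/25)v + 96/25. Dividing through by 96/25 gives the monic gcd v + 1.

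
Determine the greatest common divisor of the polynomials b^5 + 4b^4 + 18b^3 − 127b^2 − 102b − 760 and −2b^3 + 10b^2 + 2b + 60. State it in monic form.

b^2 + b + 5

Repeated division with remainder:
  b^5 + 4b^4 + 18b^3 − 127b^2 − 102b − 760 = (−(1/2)b^2 − (9/2)b − 32)(−2b^3 + 10b^2 + 2b + 60) + (232b^2 + 232b + 1160)
  −2b^3 + 10b^2 + 2b + 60 = (−(1/116)b + 3/58)(232b^2 + 232b + 1160) + (0)
Last nonzero remainder: 232b^2 + 232b + 1160. Dividing through by 232 gives the monic gcd b^2 + b + 5.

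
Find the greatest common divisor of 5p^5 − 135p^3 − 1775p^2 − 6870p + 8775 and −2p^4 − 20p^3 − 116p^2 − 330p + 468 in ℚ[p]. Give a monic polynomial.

p^3 + 4p^2 + 34p − 39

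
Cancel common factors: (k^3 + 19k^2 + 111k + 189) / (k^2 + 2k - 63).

Euclidean algorithm in ℚ[k]:
  k^3 + 19k^2 + 111k + 189 = (k + 17)(k^2 + 2k - 63) + (140k + 1260)
  k^2 + 2k - 63 = ((1/140)k - 1/20)(140k + 1260) + (0)
Last nonzero remainder: 140k + 1260. Dividing through by 140 gives the monic gcd k + 9.
Cancel k + 9 from numerator and denominator to get the reduced form.

(k^2 + 10k + 21)/(k - 7)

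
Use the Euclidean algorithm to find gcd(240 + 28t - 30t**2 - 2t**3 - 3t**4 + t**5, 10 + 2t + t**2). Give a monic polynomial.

By polynomial division,
  t**5 - 3t**4 - 2t**3 - 30t**2 + 28t + 240 = (t**3 - 5t**2 - 2t + 24)(t**2 + 2t + 10) + (0)
The last nonzero remainder t**2 + 2t + 10 is already monic.

10 + 2t + t**2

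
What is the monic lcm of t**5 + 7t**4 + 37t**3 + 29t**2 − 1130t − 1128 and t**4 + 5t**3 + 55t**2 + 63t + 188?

t**7 + 8t**6 + 48t**5 + 94t**4 − 953t**3 − 2142t**2 − 5648t − 4512

Repeated division with remainder:
  t**5 + 7t**4 + 37t**3 + 29t**2 − 1130t − 1128 = (t + 2)(t**4 + 5t**3 + 55t**2 + 63t + 188) + (−28t**3 − 144t**2 − 1444t − 1504)
  t**4 + 5t**3 + 55t**2 + 63t + 188 = (−(1/28)t + 1/196)(−28t**3 − 144t**2 − 1444t − 1504) + ((204/49)t**2 + (816/49)t + 9588/49)
  −28t**3 − 144t**2 − 1444t − 1504 = (−(343/51)t − 392/51)((204/49)t**2 + (816/49)t + 9588/49) + (0)
Last nonzero remainder: (204/49)t**2 + (816/49)t + 9588/49. Dividing through by 204/49 gives the monic gcd t**2 + 4t + 47.
Then lcm(f, g) = f·g / gcd(f, g); expanding and making the result monic gives the answer.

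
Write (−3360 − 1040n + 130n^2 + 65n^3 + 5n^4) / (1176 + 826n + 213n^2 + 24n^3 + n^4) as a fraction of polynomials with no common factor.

(−20 + 5n)/(7 + n)

Apply the Euclidean algorithm:
  5n^4 + 65n^3 + 130n^2 − 1040n − 3360 = (5)(n^4 + 24n^3 + 213n^2 + 826n + 1176) + (−55n^3 − 935n^2 − 5170n − 9240)
  n^4 + 24n^3 + 213n^2 + 826n + 1176 = (−(1/55)n − 7/55)(−55n^3 − 935n^2 − 5170n − 9240) + (0)
Last nonzero remainder: −55n^3 − 935n^2 − 5170n − 9240. Dividing through by −55 gives the monic gcd n^3 + 17n^2 + 94n + 168.
Cancel n^3 + 17n^2 + 94n + 168 from numerator and denominator to get the reduced form.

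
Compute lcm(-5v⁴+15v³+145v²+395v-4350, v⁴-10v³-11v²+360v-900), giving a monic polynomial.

v⁶-2v⁵-62v⁴-18v³+1661v²+3240v-26100

Euclidean algorithm in ℚ[v]:
  -5v⁴+15v³+145v²+395v-4350 = (-5)(v⁴-10v³-11v²+360v-900) + (-35v³+90v²+2195v-8850)
  v⁴-10v³-11v²+360v-900 = (-(1/35)v+52/245)(-35v³+90v²+2195v-8850) + ((1598/49)v²-(17578/49)v+47940/49)
  -35v³+90v²+2195v-8850 = (-(1715/1598)v-14455/1598)((1598/49)v²-(17578/49)v+47940/49) + (0)
Last nonzero remainder: (1598/49)v²-(17578/49)v+47940/49. Dividing through by 1598/49 gives the monic gcd v²-11v+30.
Then lcm(f, g) = f·g / gcd(f, g); expanding and making the result monic gives the answer.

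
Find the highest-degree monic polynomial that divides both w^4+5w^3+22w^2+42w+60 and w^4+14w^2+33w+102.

Apply the Euclidean algorithm:
  w^4+5w^3+22w^2+42w+60 = (w^4+14w^2+33w+102) + (5w^3+8w^2+9w-42)
  w^4+14w^2+33w+102 = ((1/5)w-8/25)(5w^3+8w^2+9w-42) + ((369/25)w^2+(1107/25)w+2214/25)
  5w^3+8w^2+9w-42 = ((125/369)w-175/369)((369/25)w^2+(1107/25)w+2214/25) + (0)
Last nonzero remainder: (369/25)w^2+(1107/25)w+2214/25. Dividing through by 369/25 gives the monic gcd w^2+3w+6.

w^2+3w+6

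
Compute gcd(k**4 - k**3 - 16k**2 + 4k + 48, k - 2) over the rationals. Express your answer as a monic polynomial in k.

Apply the Euclidean algorithm:
  k**4 - k**3 - 16k**2 + 4k + 48 = (k**3 + k**2 - 14k - 24)(k - 2) + (0)
The last nonzero remainder k - 2 is already monic.

k - 2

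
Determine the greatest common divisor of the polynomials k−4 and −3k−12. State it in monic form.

1

By polynomial division,
  k−4 = (−1/3)(−3k−12) + (−8)
  −3k−12 = ((3/8)k+3/2)(−8) + (0)
The last nonzero remainder is the constant −8, so the polynomials are coprime and gcd = 1.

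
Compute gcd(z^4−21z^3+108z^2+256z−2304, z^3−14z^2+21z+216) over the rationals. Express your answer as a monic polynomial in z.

Apply the Euclidean algorithm:
  z^4−21z^3+108z^2+256z−2304 = (z−7)(z^3−14z^2+21z+216) + (−11z^2+187z−792)
  z^3−14z^2+21z+216 = (−(1/11)z−3/11)(−11z^2+187z−792) + (0)
Last nonzero remainder: −11z^2+187z−792. Dividing through by −11 gives the monic gcd z^2−17z+72.

z^2−17z+72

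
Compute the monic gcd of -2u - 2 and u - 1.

Repeated division with remainder:
  -2u - 2 = (-2)(u - 1) + (-4)
  u - 1 = (-(1/4)u + 1/4)(-4) + (0)
The last nonzero remainder is the constant -4, so the polynomials are coprime and gcd = 1.

1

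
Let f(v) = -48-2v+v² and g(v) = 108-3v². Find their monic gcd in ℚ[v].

6+v

Repeated division with remainder:
  v²-2v-48 = (-1/3)(-3v²+108) + (-2v-12)
  -3v²+108 = ((3/2)v-9)(-2v-12) + (0)
Last nonzero remainder: -2v-12. Dividing through by -2 gives the monic gcd v+6.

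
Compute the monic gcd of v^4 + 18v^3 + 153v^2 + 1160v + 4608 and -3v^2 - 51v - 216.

Euclidean algorithm in ℚ[v]:
  v^4 + 18v^3 + 153v^2 + 1160v + 4608 = (-(1/3)v^2 - (1/3)v - 64/3)(-3v^2 - 51v - 216) + (0)
Last nonzero remainder: -3v^2 - 51v - 216. Dividing through by -3 gives the monic gcd v^2 + 17v + 72.

v^2 + 17v + 72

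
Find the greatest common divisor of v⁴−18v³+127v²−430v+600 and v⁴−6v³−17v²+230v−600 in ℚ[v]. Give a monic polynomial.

Apply the Euclidean algorithm:
  v⁴−18v³+127v²−430v+600 = (v⁴−6v³−17v²+230v−600) + (−12v³+144v²−660v+1200)
  v⁴−6v³−17v²+230v−600 = (−(1/12)v−1/2)(−12v³+144v²−660v+1200) + (0)
Last nonzero remainder: −12v³+144v²−660v+1200. Dividing through by −12 gives the monic gcd v³−12v²+55v−100.

v³−12v²+55v−100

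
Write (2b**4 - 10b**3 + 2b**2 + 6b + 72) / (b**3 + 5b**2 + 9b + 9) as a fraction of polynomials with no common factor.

By polynomial division,
  2b**4 - 10b**3 + 2b**2 + 6b + 72 = (2b - 20)(b**3 + 5b**2 + 9b + 9) + (84b**2 + 168b + 252)
  b**3 + 5b**2 + 9b + 9 = ((1/84)b + 1/28)(84b**2 + 168b + 252) + (0)
Last nonzero remainder: 84b**2 + 168b + 252. Dividing through by 84 gives the monic gcd b**2 + 2b + 3.
Cancel b**2 + 2b + 3 from numerator and denominator to get the reduced form.

(2b**2 - 14b + 24)/(b + 3)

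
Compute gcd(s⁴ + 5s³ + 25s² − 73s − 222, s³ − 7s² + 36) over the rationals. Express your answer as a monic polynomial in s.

s² − s − 6

Apply the Euclidean algorithm:
  s⁴ + 5s³ + 25s² − 73s − 222 = (s + 12)(s³ − 7s² + 36) + (109s² − 109s − 654)
  s³ − 7s² + 36 = ((1/109)s − 6/109)(109s² − 109s − 654) + (0)
Last nonzero remainder: 109s² − 109s − 654. Dividing through by 109 gives the monic gcd s² − s − 6.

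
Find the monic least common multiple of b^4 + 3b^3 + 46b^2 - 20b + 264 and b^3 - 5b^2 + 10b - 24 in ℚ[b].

b^5 - b^4 + 34b^3 - 204b^2 + 344b - 1056

Euclidean algorithm in ℚ[b]:
  b^4 + 3b^3 + 46b^2 - 20b + 264 = (b + 8)(b^3 - 5b^2 + 10b - 24) + (76b^2 - 76b + 456)
  b^3 - 5b^2 + 10b - 24 = ((1/76)b - 1/19)(76b^2 - 76b + 456) + (0)
Last nonzero remainder: 76b^2 - 76b + 456. Dividing through by 76 gives the monic gcd b^2 - b + 6.
Then lcm(f, g) = f·g / gcd(f, g); expanding and making the result monic gives the answer.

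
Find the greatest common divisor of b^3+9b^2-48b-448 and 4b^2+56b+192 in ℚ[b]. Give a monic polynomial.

Apply the Euclidean algorithm:
  b^3+9b^2-48b-448 = ((1/4)b-5/4)(4b^2+56b+192) + (-26b-208)
  4b^2+56b+192 = (-(2/13)b-12/13)(-26b-208) + (0)
Last nonzero remainder: -26b-208. Dividing through by -26 gives the monic gcd b+8.

b+8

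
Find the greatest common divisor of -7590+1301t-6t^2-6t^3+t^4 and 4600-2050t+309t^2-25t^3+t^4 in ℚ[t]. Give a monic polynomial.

Repeated division with remainder:
  t^4-6t^3-6t^2+1301t-7590 = (t^4-25t^3+309t^2-2050t+4600) + (19t^3-315t^2+3351t-12190)
  t^4-25t^3+309t^2-2050t+4600 = ((1/19)t-160/361)(19t^3-315t^2+3351t-12190) + (-(2520/361)t^2+(27720/361)t-289800/361)
  19t^3-315t^2+3351t-12190 = (-(6859/2520)t+19133/1260)(-(2520/361)t^2+(27720/361)t-289800/361) + (0)
Last nonzero remainder: -(2520/361)t^2+(27720/361)t-289800/361. Dividing through by -2520/361 gives the monic gcd t^2-11t+115.

115-11t+t^2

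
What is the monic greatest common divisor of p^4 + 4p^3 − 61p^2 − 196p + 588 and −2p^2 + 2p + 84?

p^2 − p − 42

Repeated division with remainder:
  p^4 + 4p^3 − 61p^2 − 196p + 588 = (−(1/2)p^2 − (5/2)p + 7)(−2p^2 + 2p + 84) + (0)
Last nonzero remainder: −2p^2 + 2p + 84. Dividing through by −2 gives the monic gcd p^2 − p − 42.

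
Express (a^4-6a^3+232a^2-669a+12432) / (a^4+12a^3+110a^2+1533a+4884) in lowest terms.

Euclidean algorithm in ℚ[a]:
  a^4-6a^3+232a^2-669a+12432 = (a^4+12a^3+110a^2+1533a+4884) + (-18a^3+122a^2-2202a+7548)
  a^4+12a^3+110a^2+1533a+4884 = (-(1/18)a-169/162)(-18a^3+122a^2-2202a+7548) + ((9310/81)a^2-(9310/27)a+344470/27)
  -18a^3+122a^2-2202a+7548 = (-(729/4655)a+2754/4655)((9310/81)a^2-(9310/27)a+344470/27) + (0)
Last nonzero remainder: (9310/81)a^2-(9310/27)a+344470/27. Dividing through by 9310/81 gives the monic gcd a^2-3a+111.
Cancel a^2-3a+111 from numerator and denominator to get the reduced form.

(a^2-3a+112)/(a^2+15a+44)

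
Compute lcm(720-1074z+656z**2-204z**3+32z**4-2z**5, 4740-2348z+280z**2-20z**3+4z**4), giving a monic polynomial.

Apply the Euclidean algorithm:
  -2z**5+32z**4-204z**3+656z**2-1074z+720 = (-(1/2)z+11/2)(4z**4-20z**3+280z**2-2348z+4740) + (46z**3-2058z**2+14210z-25350)
  4z**4-20z**3+280z**2-2348z+4740 = ((2/23)z+1828/529)(46z**3-2058z**2+14210z-25350) + ((3256484/529)z**2-(26051872/529)z+48847260/529)
  46z**3-2058z**2+14210z-25350 = ((12167/1628242)z-447005/1628242)((3256484/529)z**2-(26051872/529)z+48847260/529) + (0)
Last nonzero remainder: (3256484/529)z**2-(26051872/529)z+48847260/529. Dividing through by 3256484/529 gives the monic gcd z**2-8z+15.
Then lcm(f, g) = f·g / gcd(f, g); expanding and making the result monic gives the answer.

-28440+41343z-24661z**2+7611z**3-1286z**4+133z**5-13z**6+z**7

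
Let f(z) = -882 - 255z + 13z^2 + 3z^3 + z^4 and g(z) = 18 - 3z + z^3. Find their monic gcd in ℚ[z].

By polynomial division,
  z^4 + 3z^3 + 13z^2 - 255z - 882 = (z + 3)(z^3 - 3z + 18) + (16z^2 - 264z - 936)
  z^3 - 3z + 18 = ((1/16)z + 33/32)(16z^2 - 264z - 936) + ((1311/4)z + 3933/4)
  16z^2 - 264z - 936 = ((64/1311)z - 416/437)((1311/4)z + 3933/4) + (0)
Last nonzero remainder: (1311/4)z + 3933/4. Dividing through by 1311/4 gives the monic gcd z + 3.

3 + z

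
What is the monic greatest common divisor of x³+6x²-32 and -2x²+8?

x-2

Euclidean algorithm in ℚ[x]:
  x³+6x²-32 = (-(1/2)x-3)(-2x²+8) + (4x-8)
  -2x²+8 = (-(1/2)x-1)(4x-8) + (0)
Last nonzero remainder: 4x-8. Dividing through by 4 gives the monic gcd x-2.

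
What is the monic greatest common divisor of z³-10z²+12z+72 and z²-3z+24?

1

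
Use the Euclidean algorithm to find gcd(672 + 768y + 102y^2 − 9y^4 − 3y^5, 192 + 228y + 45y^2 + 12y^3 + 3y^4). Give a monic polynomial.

Euclidean algorithm in ℚ[y]:
  −3y^5 − 9y^4 + 102y^2 + 768y + 672 = (−y + 1)(3y^4 + 12y^3 + 45y^2 + 228y + 192) + (33y^3 + 285y^2 + 732y + 480)
  3y^4 + 12y^3 + 45y^2 + 228y + 192 = ((1/11)y − 51/121)(33y^3 + 285y^2 + 732y + 480) + ((11928/121)y^2 + (59640/121)y + 47712/121)
  33y^3 + 285y^2 + 732y + 480 = ((1331/3976)y + 605/497)((11928/121)y^2 + (59640/121)y + 47712/121) + (0)
Last nonzero remainder: (11928/121)y^2 + (59640/121)y + 47712/121. Dividing through by 11928/121 gives the monic gcd y^2 + 5y + 4.

4 + 5y + y^2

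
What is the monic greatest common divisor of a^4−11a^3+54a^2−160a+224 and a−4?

a−4

Euclidean algorithm in ℚ[a]:
  a^4−11a^3+54a^2−160a+224 = (a^3−7a^2+26a−56)(a−4) + (0)
The last nonzero remainder a−4 is already monic.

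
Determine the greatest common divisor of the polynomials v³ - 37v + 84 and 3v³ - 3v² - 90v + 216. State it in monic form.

v² - 7v + 12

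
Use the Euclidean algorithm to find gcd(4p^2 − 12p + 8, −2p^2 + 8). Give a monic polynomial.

p − 2

By polynomial division,
  4p^2 − 12p + 8 = (−2)(−2p^2 + 8) + (−12p + 24)
  −2p^2 + 8 = ((1/6)p + 1/3)(−12p + 24) + (0)
Last nonzero remainder: −12p + 24. Dividing through by −12 gives the monic gcd p − 2.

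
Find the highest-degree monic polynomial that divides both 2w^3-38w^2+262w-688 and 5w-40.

w-8

By polynomial division,
  2w^3-38w^2+262w-688 = ((2/5)w^2-(22/5)w+86/5)(5w-40) + (0)
Last nonzero remainder: 5w-40. Dividing through by 5 gives the monic gcd w-8.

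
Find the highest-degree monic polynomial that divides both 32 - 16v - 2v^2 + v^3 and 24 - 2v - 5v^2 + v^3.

-4 + v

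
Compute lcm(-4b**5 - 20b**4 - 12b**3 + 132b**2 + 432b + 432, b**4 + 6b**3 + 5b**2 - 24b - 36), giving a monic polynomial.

By polynomial division,
  -4b**5 - 20b**4 - 12b**3 + 132b**2 + 432b + 432 = (-4b + 4)(b**4 + 6b**3 + 5b**2 - 24b - 36) + (-16b**3 + 16b**2 + 384b + 576)
  b**4 + 6b**3 + 5b**2 - 24b - 36 = (-(1/16)b - 7/16)(-16b**3 + 16b**2 + 384b + 576) + (36b**2 + 180b + 216)
  -16b**3 + 16b**2 + 384b + 576 = (-(4/9)b + 8/3)(36b**2 + 180b + 216) + (0)
Last nonzero remainder: 36b**2 + 180b + 216. Dividing through by 36 gives the monic gcd b**2 + 5b + 6.
Then lcm(f, g) = f·g / gcd(f, g); expanding and making the result monic gives the answer.

b**7 + 6b**6 + 2b**5 - 60b**4 - 159b**3 - 18b**2 + 540b + 648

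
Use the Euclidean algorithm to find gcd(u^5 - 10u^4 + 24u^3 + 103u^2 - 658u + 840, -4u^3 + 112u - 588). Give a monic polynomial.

u^2 - 7u + 21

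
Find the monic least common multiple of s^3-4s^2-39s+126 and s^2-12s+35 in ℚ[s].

By polynomial division,
  s^3-4s^2-39s+126 = (s+8)(s^2-12s+35) + (22s-154)
  s^2-12s+35 = ((1/22)s-5/22)(22s-154) + (0)
Last nonzero remainder: 22s-154. Dividing through by 22 gives the monic gcd s-7.
Then lcm(f, g) = f·g / gcd(f, g); expanding and making the result monic gives the answer.

s^4-9s^3-19s^2+321s-630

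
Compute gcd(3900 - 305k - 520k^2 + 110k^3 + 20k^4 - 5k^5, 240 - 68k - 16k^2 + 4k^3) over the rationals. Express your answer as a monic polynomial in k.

Euclidean algorithm in ℚ[k]:
  -5k^5 + 20k^4 + 110k^3 - 520k^2 - 305k + 3900 = (-(5/4)k^2 + 25/4)(4k^3 - 16k^2 - 68k + 240) + (-120k^2 + 120k + 2400)
  4k^3 - 16k^2 - 68k + 240 = (-(1/30)k + 1/10)(-120k^2 + 120k + 2400) + (0)
Last nonzero remainder: -120k^2 + 120k + 2400. Dividing through by -120 gives the monic gcd k^2 - k - 20.

-20 - k + k^2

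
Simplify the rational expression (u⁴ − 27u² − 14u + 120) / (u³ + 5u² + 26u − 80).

(u³ + 2u² − 23u − 60)/(u² + 7u + 40)

Apply the Euclidean algorithm:
  u⁴ − 27u² − 14u + 120 = (u − 5)(u³ + 5u² + 26u − 80) + (−28u² + 196u − 280)
  u³ + 5u² + 26u − 80 = (−(1/28)u − 3/7)(−28u² + 196u − 280) + (100u − 200)
  −28u² + 196u − 280 = (−(7/25)u + 7/5)(100u − 200) + (0)
Last nonzero remainder: 100u − 200. Dividing through by 100 gives the monic gcd u − 2.
Cancel u − 2 from numerator and denominator to get the reduced form.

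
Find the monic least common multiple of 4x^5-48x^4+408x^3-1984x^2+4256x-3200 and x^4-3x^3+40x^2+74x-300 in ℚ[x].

x^6-9x^5+66x^4-190x^3-424x^2+2392x-2400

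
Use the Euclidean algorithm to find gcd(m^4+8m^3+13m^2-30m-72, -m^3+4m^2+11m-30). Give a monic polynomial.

m^2+m-6

Repeated division with remainder:
  m^4+8m^3+13m^2-30m-72 = (-m-12)(-m^3+4m^2+11m-30) + (72m^2+72m-432)
  -m^3+4m^2+11m-30 = (-(1/72)m+5/72)(72m^2+72m-432) + (0)
Last nonzero remainder: 72m^2+72m-432. Dividing through by 72 gives the monic gcd m^2+m-6.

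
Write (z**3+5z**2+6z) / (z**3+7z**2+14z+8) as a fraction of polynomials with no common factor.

(z**2+3z)/(z**2+5z+4)

Apply the Euclidean algorithm:
  z**3+5z**2+6z = (z**3+7z**2+14z+8) + (−2z**2−8z−8)
  z**3+7z**2+14z+8 = (−(1/2)z−3/2)(−2z**2−8z−8) + (−2z−4)
  −2z**2−8z−8 = (z+2)(−2z−4) + (0)
Last nonzero remainder: −2z−4. Dividing through by −2 gives the monic gcd z+2.
Cancel z+2 from numerator and denominator to get the reduced form.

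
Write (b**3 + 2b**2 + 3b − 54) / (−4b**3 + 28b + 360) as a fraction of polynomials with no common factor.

Euclidean algorithm in ℚ[b]:
  b**3 + 2b**2 + 3b − 54 = (−1/4)(−4b**3 + 28b + 360) + (2b**2 + 10b + 36)
  −4b**3 + 28b + 360 = (−2b + 10)(2b**2 + 10b + 36) + (0)
Last nonzero remainder: 2b**2 + 10b + 36. Dividing through by 2 gives the monic gcd b**2 + 5b + 18.
Cancel b**2 + 5b + 18 from numerator and denominator to get the reduced form.

(−b + 3)/(4b − 20)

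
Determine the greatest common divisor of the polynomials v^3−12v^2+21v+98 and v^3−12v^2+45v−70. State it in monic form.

Repeated division with remainder:
  v^3−12v^2+21v+98 = (v^3−12v^2+45v−70) + (−24v+168)
  v^3−12v^2+45v−70 = (−(1/24)v^2+(5/24)v−5/12)(−24v+168) + (0)
Last nonzero remainder: −24v+168. Dividing through by −24 gives the monic gcd v−7.

v−7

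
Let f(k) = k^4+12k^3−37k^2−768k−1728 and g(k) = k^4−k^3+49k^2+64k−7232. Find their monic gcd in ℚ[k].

k^2−64

By polynomial division,
  k^4+12k^3−37k^2−768k−1728 = (k^4−k^3+49k^2+64k−7232) + (13k^3−86k^2−832k+5504)
  k^4−k^3+49k^2+64k−7232 = ((1/13)k+73/169)(13k^3−86k^2−832k+5504) + ((25375/169)k^2−1624000/169)
  13k^3−86k^2−832k+5504 = ((2197/25375)k−14534/25375)((25375/169)k^2−1624000/169) + (0)
Last nonzero remainder: (25375/169)k^2−1624000/169. Dividing through by 25375/169 gives the monic gcd k^2−64.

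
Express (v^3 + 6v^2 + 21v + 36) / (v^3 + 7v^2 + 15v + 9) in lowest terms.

Repeated division with remainder:
  v^3 + 6v^2 + 21v + 36 = (v^3 + 7v^2 + 15v + 9) + (−v^2 + 6v + 27)
  v^3 + 7v^2 + 15v + 9 = (−v − 13)(−v^2 + 6v + 27) + (120v + 360)
  −v^2 + 6v + 27 = (−(1/120)v + 3/40)(120v + 360) + (0)
Last nonzero remainder: 120v + 360. Dividing through by 120 gives the monic gcd v + 3.
Cancel v + 3 from numerator and denominator to get the reduced form.

(v^2 + 3v + 12)/(v^2 + 4v + 3)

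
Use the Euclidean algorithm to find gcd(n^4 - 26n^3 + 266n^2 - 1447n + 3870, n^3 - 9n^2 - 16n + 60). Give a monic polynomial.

n - 10

Repeated division with remainder:
  n^4 - 26n^3 + 266n^2 - 1447n + 3870 = (n - 17)(n^3 - 9n^2 - 16n + 60) + (129n^2 - 1779n + 4890)
  n^3 - 9n^2 - 16n + 60 = ((1/129)n + 206/5547)(129n^2 - 1779n + 4890) + ((22484/1849)n - 224840/1849)
  129n^2 - 1779n + 4890 = ((238521/22484)n - 904161/22484)((22484/1849)n - 224840/1849) + (0)
Last nonzero remainder: (22484/1849)n - 224840/1849. Dividing through by 22484/1849 gives the monic gcd n - 10.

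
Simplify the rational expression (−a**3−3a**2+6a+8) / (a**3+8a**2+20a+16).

(−a**2+a+2)/(a**2+4a+4)

Euclidean algorithm in ℚ[a]:
  −a**3−3a**2+6a+8 = (−1)(a**3+8a**2+20a+16) + (5a**2+26a+24)
  a**3+8a**2+20a+16 = ((1/5)a+14/25)(5a**2+26a+24) + ((16/25)a+64/25)
  5a**2+26a+24 = ((125/16)a+75/8)((16/25)a+64/25) + (0)
Last nonzero remainder: (16/25)a+64/25. Dividing through by 16/25 gives the monic gcd a+4.
Cancel a+4 from numerator and denominator to get the reduced form.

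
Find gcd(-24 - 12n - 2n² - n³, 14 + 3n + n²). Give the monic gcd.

By polynomial division,
  -n³ - 2n² - 12n - 24 = (-n + 1)(n² + 3n + 14) + (-n - 38)
  n² + 3n + 14 = (-n + 35)(-n - 38) + (1344)
  -n - 38 = (-(1/1344)n - 19/672)(1344) + (0)
The last nonzero remainder is the constant 1344, so the polynomials are coprime and gcd = 1.

1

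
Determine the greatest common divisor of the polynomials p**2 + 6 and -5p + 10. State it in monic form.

1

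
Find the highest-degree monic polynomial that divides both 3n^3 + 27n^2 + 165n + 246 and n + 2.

n + 2

Repeated division with remainder:
  3n^3 + 27n^2 + 165n + 246 = (3n^2 + 21n + 123)(n + 2) + (0)
The last nonzero remainder n + 2 is already monic.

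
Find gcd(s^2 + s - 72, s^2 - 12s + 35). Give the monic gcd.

1

By polynomial division,
  s^2 + s - 72 = (s^2 - 12s + 35) + (13s - 107)
  s^2 - 12s + 35 = ((1/13)s - 49/169)(13s - 107) + (672/169)
  13s - 107 = ((2197/672)s - 18083/672)(672/169) + (0)
The last nonzero remainder is the constant 672/169, so the polynomials are coprime and gcd = 1.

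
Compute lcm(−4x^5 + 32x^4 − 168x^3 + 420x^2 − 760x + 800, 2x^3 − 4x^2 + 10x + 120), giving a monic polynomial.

Euclidean algorithm in ℚ[x]:
  −4x^5 + 32x^4 − 168x^3 + 420x^2 − 760x + 800 = (−2x^2 + 12x − 50)(2x^3 − 4x^2 + 10x + 120) + (340x^2 − 1700x + 6800)
  2x^3 − 4x^2 + 10x + 120 = ((1/170)x + 3/170)(340x^2 − 1700x + 6800) + (0)
Last nonzero remainder: 340x^2 − 1700x + 6800. Dividing through by 340 gives the monic gcd x^2 − 5x + 20.
Then lcm(f, g) = f·g / gcd(f, g); expanding and making the result monic gives the answer.

x^6 − 5x^5 + 18x^4 + 21x^3 − 125x^2 + 370x − 600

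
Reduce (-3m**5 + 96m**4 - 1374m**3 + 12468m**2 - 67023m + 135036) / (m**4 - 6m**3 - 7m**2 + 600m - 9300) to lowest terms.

Repeated division with remainder:
  -3m**5 + 96m**4 - 1374m**3 + 12468m**2 - 67023m + 135036 = (-3m + 78)(m**4 - 6m**3 - 7m**2 + 600m - 9300) + (-927m**3 + 14814m**2 - 141723m + 860436)
  m**4 - 6m**3 - 7m**2 + 600m - 9300 = (-(1/927)m - 1028/95481)(-927m**3 + 14814m**2 - 141723m + 860436) + (-(4116/10609)m**2 + (24696/10609)m - 382788/10609)
  -927m**3 + 14814m**2 - 141723m + 860436 = ((3278181/1372)m - 8179539/343)(-(4116/10609)m**2 + (24696/10609)m - 382788/10609) + (0)
Last nonzero remainder: -(4116/10609)m**2 + (24696/10609)m - 382788/10609. Dividing through by -4116/10609 gives the monic gcd m**2 - 6m + 93.
Cancel m**2 - 6m + 93 from numerator and denominator to get the reduced form.

(-3m**3 + 78m**2 - 627m + 1452)/(m**2 - 100)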